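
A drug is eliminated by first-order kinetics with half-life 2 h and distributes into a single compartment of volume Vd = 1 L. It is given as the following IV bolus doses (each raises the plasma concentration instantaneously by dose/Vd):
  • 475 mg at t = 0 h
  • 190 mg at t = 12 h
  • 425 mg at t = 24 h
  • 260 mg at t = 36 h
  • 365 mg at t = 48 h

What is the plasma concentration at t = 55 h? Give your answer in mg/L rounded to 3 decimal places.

32.630 mg/L

k = ln 2 / 2 = 0.34657 per h
Dose 1 (475 mg at t=0 h): 475·exp(−0.34657·55) = 0.000 mg/L
Dose 2 (190 mg at t=12 h): 190·exp(−0.34657·43) = 0.000 mg/L
Dose 3 (425 mg at t=24 h): 425·exp(−0.34657·31) = 0.009 mg/L
Dose 4 (260 mg at t=36 h): 260·exp(−0.34657·19) = 0.359 mg/L
Dose 5 (365 mg at t=48 h): 365·exp(−0.34657·7) = 32.262 mg/L
C(55) = 0.000 + 0.000 + 0.009 + 0.359 + 32.262 = 32.630 mg/L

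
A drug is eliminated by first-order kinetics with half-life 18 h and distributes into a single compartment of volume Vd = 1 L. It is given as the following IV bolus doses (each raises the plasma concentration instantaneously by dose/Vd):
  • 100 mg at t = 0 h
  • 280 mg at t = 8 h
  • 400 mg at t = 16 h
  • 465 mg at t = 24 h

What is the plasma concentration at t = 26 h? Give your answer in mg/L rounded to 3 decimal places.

879.433 mg/L

k = ln 2 / 18 = 0.03851 per h
Dose 1 (100 mg at t=0 h): 100·exp(−0.03851·26) = 36.743 mg/L
Dose 2 (280 mg at t=8 h): 280·exp(−0.03851·18) = 140.000 mg/L
Dose 3 (400 mg at t=16 h): 400·exp(−0.03851·10) = 272.158 mg/L
Dose 4 (465 mg at t=24 h): 465·exp(−0.03851·2) = 430.532 mg/L
C(26) = 36.743 + 140.000 + 272.158 + 430.532 = 879.433 mg/L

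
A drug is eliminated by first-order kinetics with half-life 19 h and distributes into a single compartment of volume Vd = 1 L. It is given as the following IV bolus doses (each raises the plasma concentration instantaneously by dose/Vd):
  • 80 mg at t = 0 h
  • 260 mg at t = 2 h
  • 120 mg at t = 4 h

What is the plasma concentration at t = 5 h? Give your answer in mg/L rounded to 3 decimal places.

k = ln 2 / 19 = 0.03648 per h
Dose 1 (80 mg at t=0 h): 80·exp(−0.03648·5) = 66.661 mg/L
Dose 2 (260 mg at t=2 h): 260·exp(−0.03648·3) = 233.046 mg/L
Dose 3 (120 mg at t=4 h): 120·exp(−0.03648·1) = 115.701 mg/L
C(5) = 66.661 + 233.046 + 115.701 = 415.408 mg/L

415.408 mg/L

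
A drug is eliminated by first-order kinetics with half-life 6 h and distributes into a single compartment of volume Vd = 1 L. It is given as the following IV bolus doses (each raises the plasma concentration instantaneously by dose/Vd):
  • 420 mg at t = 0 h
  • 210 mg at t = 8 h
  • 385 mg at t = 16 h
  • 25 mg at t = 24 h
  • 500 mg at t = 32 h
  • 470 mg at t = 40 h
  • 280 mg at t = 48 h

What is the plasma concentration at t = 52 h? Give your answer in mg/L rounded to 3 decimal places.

k = ln 2 / 6 = 0.11552 per h
Dose 1 (420 mg at t=0 h): 420·exp(−0.11552·52) = 1.034 mg/L
Dose 2 (210 mg at t=8 h): 210·exp(−0.11552·44) = 1.302 mg/L
Dose 3 (385 mg at t=16 h): 385·exp(−0.11552·36) = 6.016 mg/L
Dose 4 (25 mg at t=24 h): 25·exp(−0.11552·28) = 0.984 mg/L
Dose 5 (500 mg at t=32 h): 500·exp(−0.11552·20) = 49.606 mg/L
Dose 6 (470 mg at t=40 h): 470·exp(−0.11552·12) = 117.500 mg/L
Dose 7 (280 mg at t=48 h): 280·exp(−0.11552·4) = 176.389 mg/L
C(52) = 1.034 + 1.302 + 6.016 + 0.984 + 49.606 + 117.500 + 176.389 = 352.831 mg/L

352.831 mg/L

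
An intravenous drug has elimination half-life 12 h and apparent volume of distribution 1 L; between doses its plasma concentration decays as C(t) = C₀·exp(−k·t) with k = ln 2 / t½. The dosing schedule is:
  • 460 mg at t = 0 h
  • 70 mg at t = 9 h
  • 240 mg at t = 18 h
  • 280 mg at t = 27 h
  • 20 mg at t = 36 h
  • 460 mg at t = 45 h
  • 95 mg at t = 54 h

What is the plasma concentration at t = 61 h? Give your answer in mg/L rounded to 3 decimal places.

327.025 mg/L

k = ln 2 / 12 = 0.05776 per h
Dose 1 (460 mg at t=0 h): 460·exp(−0.05776·61) = 13.568 mg/L
Dose 2 (70 mg at t=9 h): 70·exp(−0.05776·52) = 3.472 mg/L
Dose 3 (240 mg at t=18 h): 240·exp(−0.05776·43) = 20.023 mg/L
Dose 4 (280 mg at t=27 h): 280·exp(−0.05776·34) = 39.286 mg/L
Dose 5 (20 mg at t=36 h): 20·exp(−0.05776·25) = 4.719 mg/L
Dose 6 (460 mg at t=45 h): 460·exp(−0.05776·16) = 182.551 mg/L
Dose 7 (95 mg at t=54 h): 95·exp(−0.05776·7) = 63.405 mg/L
C(61) = 13.568 + 3.472 + 20.023 + 39.286 + 4.719 + 182.551 + 63.405 = 327.025 mg/L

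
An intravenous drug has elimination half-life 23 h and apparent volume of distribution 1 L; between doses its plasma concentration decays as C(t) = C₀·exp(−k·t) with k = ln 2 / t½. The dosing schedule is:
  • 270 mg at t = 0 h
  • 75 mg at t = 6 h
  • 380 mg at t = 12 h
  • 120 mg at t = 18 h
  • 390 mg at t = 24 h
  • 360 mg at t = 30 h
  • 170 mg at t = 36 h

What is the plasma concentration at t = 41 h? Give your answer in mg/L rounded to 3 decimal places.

961.461 mg/L

k = ln 2 / 23 = 0.03014 per h
Dose 1 (270 mg at t=0 h): 270·exp(−0.03014·41) = 78.477 mg/L
Dose 2 (75 mg at t=6 h): 75·exp(−0.03014·35) = 26.120 mg/L
Dose 3 (380 mg at t=12 h): 380·exp(−0.03014·29) = 158.571 mg/L
Dose 4 (120 mg at t=18 h): 120·exp(−0.03014·23) = 60.000 mg/L
Dose 5 (390 mg at t=24 h): 390·exp(−0.03014·17) = 233.649 mg/L
Dose 6 (360 mg at t=30 h): 360·exp(−0.03014·11) = 258.423 mg/L
Dose 7 (170 mg at t=36 h): 170·exp(−0.03014·5) = 146.220 mg/L
C(41) = 78.477 + 26.120 + 158.571 + 60.000 + 233.649 + 258.423 + 146.220 = 961.461 mg/L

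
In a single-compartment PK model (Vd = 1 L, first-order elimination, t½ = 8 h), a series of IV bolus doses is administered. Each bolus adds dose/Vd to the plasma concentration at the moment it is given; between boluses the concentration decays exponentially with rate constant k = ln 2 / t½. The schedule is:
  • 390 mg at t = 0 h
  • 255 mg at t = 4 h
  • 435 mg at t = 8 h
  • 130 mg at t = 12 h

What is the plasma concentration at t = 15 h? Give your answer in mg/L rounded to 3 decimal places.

k = ln 2 / 8 = 0.08664 per h
Dose 1 (390 mg at t=0 h): 390·exp(−0.08664·15) = 106.325 mg/L
Dose 2 (255 mg at t=4 h): 255·exp(−0.08664·11) = 98.316 mg/L
Dose 3 (435 mg at t=8 h): 435·exp(−0.08664·7) = 237.185 mg/L
Dose 4 (130 mg at t=12 h): 130·exp(−0.08664·3) = 100.244 mg/L
C(15) = 106.325 + 98.316 + 237.185 + 100.244 = 542.070 mg/L

542.070 mg/L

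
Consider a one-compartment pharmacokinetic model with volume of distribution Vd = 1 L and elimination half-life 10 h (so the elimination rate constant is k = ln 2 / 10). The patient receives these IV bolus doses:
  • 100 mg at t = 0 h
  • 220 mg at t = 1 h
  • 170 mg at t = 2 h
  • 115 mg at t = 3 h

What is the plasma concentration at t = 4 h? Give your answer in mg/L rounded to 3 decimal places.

509.774 mg/L

k = ln 2 / 10 = 0.06931 per h
Dose 1 (100 mg at t=0 h): 100·exp(−0.06931·4) = 75.786 mg/L
Dose 2 (220 mg at t=1 h): 220·exp(−0.06931·3) = 178.696 mg/L
Dose 3 (170 mg at t=2 h): 170·exp(−0.06931·2) = 147.994 mg/L
Dose 4 (115 mg at t=3 h): 115·exp(−0.06931·1) = 107.299 mg/L
C(4) = 75.786 + 178.696 + 147.994 + 107.299 = 509.774 mg/L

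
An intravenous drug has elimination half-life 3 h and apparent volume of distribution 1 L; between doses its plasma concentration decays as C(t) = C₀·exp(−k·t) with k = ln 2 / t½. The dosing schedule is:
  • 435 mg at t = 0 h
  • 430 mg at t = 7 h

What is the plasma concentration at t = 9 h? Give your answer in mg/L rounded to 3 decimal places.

k = ln 2 / 3 = 0.23105 per h
Dose 1 (435 mg at t=0 h): 435·exp(−0.23105·9) = 54.375 mg/L
Dose 2 (430 mg at t=7 h): 430·exp(−0.23105·2) = 270.883 mg/L
C(9) = 54.375 + 270.883 = 325.258 mg/L

325.258 mg/L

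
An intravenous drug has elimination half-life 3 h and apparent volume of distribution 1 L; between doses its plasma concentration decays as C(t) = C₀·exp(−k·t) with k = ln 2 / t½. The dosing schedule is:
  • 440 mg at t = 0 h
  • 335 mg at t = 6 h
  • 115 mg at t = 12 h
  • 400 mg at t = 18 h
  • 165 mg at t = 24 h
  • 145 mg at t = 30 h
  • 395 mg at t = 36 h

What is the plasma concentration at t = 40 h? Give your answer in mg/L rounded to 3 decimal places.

178.065 mg/L

k = ln 2 / 3 = 0.23105 per h
Dose 1 (440 mg at t=0 h): 440·exp(−0.23105·40) = 0.043 mg/L
Dose 2 (335 mg at t=6 h): 335·exp(−0.23105·34) = 0.130 mg/L
Dose 3 (115 mg at t=12 h): 115·exp(−0.23105·28) = 0.178 mg/L
Dose 4 (400 mg at t=18 h): 400·exp(−0.23105·22) = 2.480 mg/L
Dose 5 (165 mg at t=24 h): 165·exp(−0.23105·16) = 4.093 mg/L
Dose 6 (145 mg at t=30 h): 145·exp(−0.23105·10) = 14.386 mg/L
Dose 7 (395 mg at t=36 h): 395·exp(−0.23105·4) = 156.756 mg/L
C(40) = 0.043 + 0.130 + 0.178 + 2.480 + 4.093 + 14.386 + 156.756 = 178.065 mg/L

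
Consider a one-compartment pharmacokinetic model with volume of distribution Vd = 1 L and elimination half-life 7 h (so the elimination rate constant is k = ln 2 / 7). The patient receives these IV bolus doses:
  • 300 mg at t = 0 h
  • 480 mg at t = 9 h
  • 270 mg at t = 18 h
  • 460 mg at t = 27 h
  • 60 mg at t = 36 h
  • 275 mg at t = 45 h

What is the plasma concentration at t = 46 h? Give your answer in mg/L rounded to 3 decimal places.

373.792 mg/L

k = ln 2 / 7 = 0.09902 per h
Dose 1 (300 mg at t=0 h): 300·exp(−0.09902·46) = 3.154 mg/L
Dose 2 (480 mg at t=9 h): 480·exp(−0.09902·37) = 12.305 mg/L
Dose 3 (270 mg at t=18 h): 270·exp(−0.09902·28) = 16.875 mg/L
Dose 4 (460 mg at t=27 h): 460·exp(−0.09902·19) = 70.093 mg/L
Dose 5 (60 mg at t=36 h): 60·exp(−0.09902·10) = 22.290 mg/L
Dose 6 (275 mg at t=45 h): 275·exp(−0.09902·1) = 249.074 mg/L
C(46) = 3.154 + 12.305 + 16.875 + 70.093 + 22.290 + 249.074 = 373.792 mg/L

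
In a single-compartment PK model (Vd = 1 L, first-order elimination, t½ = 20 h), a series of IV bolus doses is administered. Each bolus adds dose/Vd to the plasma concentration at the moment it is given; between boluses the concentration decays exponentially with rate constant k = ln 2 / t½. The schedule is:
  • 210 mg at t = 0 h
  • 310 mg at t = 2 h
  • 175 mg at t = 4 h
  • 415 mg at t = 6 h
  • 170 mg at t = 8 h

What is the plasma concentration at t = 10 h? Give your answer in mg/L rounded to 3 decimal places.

k = ln 2 / 20 = 0.03466 per h
Dose 1 (210 mg at t=0 h): 210·exp(−0.03466·10) = 148.492 mg/L
Dose 2 (310 mg at t=2 h): 310·exp(−0.03466·8) = 234.936 mg/L
Dose 3 (175 mg at t=4 h): 175·exp(−0.03466·6) = 142.144 mg/L
Dose 4 (415 mg at t=6 h): 415·exp(−0.03466·4) = 361.278 mg/L
Dose 5 (170 mg at t=8 h): 170·exp(−0.03466·2) = 158.616 mg/L
C(10) = 148.492 + 234.936 + 142.144 + 361.278 + 158.616 = 1045.467 mg/L

1045.467 mg/L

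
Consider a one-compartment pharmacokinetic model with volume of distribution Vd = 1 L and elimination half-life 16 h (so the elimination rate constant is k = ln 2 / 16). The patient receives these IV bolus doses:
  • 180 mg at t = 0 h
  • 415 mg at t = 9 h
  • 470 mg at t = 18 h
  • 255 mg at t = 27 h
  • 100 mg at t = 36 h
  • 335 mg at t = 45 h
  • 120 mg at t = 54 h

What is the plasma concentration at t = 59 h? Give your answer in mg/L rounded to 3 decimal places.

k = ln 2 / 16 = 0.04332 per h
Dose 1 (180 mg at t=0 h): 180·exp(−0.04332·59) = 13.971 mg/L
Dose 2 (415 mg at t=9 h): 415·exp(−0.04332·50) = 47.570 mg/L
Dose 3 (470 mg at t=18 h): 470·exp(−0.04332·41) = 79.563 mg/L
Dose 4 (255 mg at t=27 h): 255·exp(−0.04332·32) = 63.750 mg/L
Dose 5 (100 mg at t=36 h): 100·exp(−0.04332·23) = 36.921 mg/L
Dose 6 (335 mg at t=45 h): 335·exp(−0.04332·14) = 182.660 mg/L
Dose 7 (120 mg at t=54 h): 120·exp(−0.04332·5) = 96.629 mg/L
C(59) = 13.971 + 47.570 + 79.563 + 63.750 + 36.921 + 182.660 + 96.629 = 521.063 mg/L

521.063 mg/L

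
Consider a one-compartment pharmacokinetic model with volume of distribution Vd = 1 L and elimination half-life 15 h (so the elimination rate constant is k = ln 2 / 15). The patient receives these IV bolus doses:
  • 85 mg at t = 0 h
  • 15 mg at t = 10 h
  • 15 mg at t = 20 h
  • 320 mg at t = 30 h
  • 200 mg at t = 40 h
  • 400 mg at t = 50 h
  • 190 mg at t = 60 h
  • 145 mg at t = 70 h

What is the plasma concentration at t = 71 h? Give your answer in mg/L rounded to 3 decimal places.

505.686 mg/L

k = ln 2 / 15 = 0.04621 per h
Dose 1 (85 mg at t=0 h): 85·exp(−0.04621·71) = 3.196 mg/L
Dose 2 (15 mg at t=10 h): 15·exp(−0.04621·61) = 0.895 mg/L
Dose 3 (15 mg at t=20 h): 15·exp(−0.04621·51) = 1.421 mg/L
Dose 4 (320 mg at t=30 h): 320·exp(−0.04621·41) = 48.121 mg/L
Dose 5 (200 mg at t=40 h): 200·exp(−0.04621·31) = 47.742 mg/L
Dose 6 (400 mg at t=50 h): 400·exp(−0.04621·21) = 151.572 mg/L
Dose 7 (190 mg at t=60 h): 190·exp(−0.04621·11) = 114.287 mg/L
Dose 8 (145 mg at t=70 h): 145·exp(−0.04621·1) = 138.452 mg/L
C(71) = 3.196 + 0.895 + 1.421 + 48.121 + 47.742 + 151.572 + 114.287 + 138.452 = 505.686 mg/L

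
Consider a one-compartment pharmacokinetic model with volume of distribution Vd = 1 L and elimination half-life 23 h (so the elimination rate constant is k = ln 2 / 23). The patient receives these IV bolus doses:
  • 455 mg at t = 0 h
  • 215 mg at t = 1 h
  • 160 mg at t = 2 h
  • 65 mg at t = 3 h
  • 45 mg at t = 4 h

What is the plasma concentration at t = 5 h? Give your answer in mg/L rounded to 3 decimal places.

k = ln 2 / 23 = 0.03014 per h
Dose 1 (455 mg at t=0 h): 455·exp(−0.03014·5) = 391.354 mg/L
Dose 2 (215 mg at t=1 h): 215·exp(−0.03014·4) = 190.584 mg/L
Dose 3 (160 mg at t=2 h): 160·exp(−0.03014·3) = 146.169 mg/L
Dose 4 (65 mg at t=3 h): 65·exp(−0.03014·2) = 61.198 mg/L
Dose 5 (45 mg at t=4 h): 45·exp(−0.03014·1) = 43.664 mg/L
C(5) = 391.354 + 190.584 + 146.169 + 61.198 + 43.664 = 832.969 mg/L

832.969 mg/L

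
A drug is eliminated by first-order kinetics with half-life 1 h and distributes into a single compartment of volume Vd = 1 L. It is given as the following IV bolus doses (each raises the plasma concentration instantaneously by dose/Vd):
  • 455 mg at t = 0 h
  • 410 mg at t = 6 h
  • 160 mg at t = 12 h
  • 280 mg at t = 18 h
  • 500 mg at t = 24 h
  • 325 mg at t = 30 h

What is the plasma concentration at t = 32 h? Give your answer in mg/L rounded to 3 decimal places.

k = ln 2 / 1 = 0.69315 per h
Dose 1 (455 mg at t=0 h): 455·exp(−0.69315·32) = 0.000 mg/L
Dose 2 (410 mg at t=6 h): 410·exp(−0.69315·26) = 0.000 mg/L
Dose 3 (160 mg at t=12 h): 160·exp(−0.69315·20) = 0.000 mg/L
Dose 4 (280 mg at t=18 h): 280·exp(−0.69315·14) = 0.017 mg/L
Dose 5 (500 mg at t=24 h): 500·exp(−0.69315·8) = 1.953 mg/L
Dose 6 (325 mg at t=30 h): 325·exp(−0.69315·2) = 81.250 mg/L
C(32) = 0.000 + 0.000 + 0.000 + 0.017 + 1.953 + 81.250 = 83.220 mg/L

83.220 mg/L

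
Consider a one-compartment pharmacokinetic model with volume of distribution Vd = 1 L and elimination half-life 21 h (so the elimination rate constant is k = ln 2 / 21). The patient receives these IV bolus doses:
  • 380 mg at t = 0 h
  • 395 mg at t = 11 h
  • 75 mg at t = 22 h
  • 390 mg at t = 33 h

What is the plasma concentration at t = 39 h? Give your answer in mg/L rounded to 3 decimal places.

k = ln 2 / 21 = 0.03301 per h
Dose 1 (380 mg at t=0 h): 380·exp(−0.03301·39) = 104.889 mg/L
Dose 2 (395 mg at t=11 h): 395·exp(−0.03301·28) = 156.756 mg/L
Dose 3 (75 mg at t=22 h): 75·exp(−0.03301·17) = 42.793 mg/L
Dose 4 (390 mg at t=33 h): 390·exp(−0.03301·6) = 319.931 mg/L
C(39) = 104.889 + 156.756 + 42.793 + 319.931 = 624.368 mg/L

624.368 mg/L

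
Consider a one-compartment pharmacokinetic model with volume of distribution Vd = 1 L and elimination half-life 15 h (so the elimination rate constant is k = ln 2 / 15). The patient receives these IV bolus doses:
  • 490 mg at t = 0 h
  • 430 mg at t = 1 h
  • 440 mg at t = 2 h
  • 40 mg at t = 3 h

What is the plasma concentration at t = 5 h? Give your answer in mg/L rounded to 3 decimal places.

k = ln 2 / 15 = 0.04621 per h
Dose 1 (490 mg at t=0 h): 490·exp(−0.04621·5) = 388.913 mg/L
Dose 2 (430 mg at t=1 h): 430·exp(−0.04621·4) = 357.432 mg/L
Dose 3 (440 mg at t=2 h): 440·exp(−0.04621·3) = 383.042 mg/L
Dose 4 (40 mg at t=3 h): 40·exp(−0.04621·2) = 36.469 mg/L
C(5) = 388.913 + 357.432 + 383.042 + 36.469 = 1165.857 mg/L

1165.857 mg/L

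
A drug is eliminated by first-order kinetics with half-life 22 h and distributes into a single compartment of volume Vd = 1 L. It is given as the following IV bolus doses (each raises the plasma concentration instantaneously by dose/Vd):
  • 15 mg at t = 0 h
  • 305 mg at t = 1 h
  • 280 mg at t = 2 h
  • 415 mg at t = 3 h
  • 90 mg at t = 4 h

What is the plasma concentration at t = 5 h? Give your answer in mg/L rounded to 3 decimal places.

1013.311 mg/L

k = ln 2 / 22 = 0.03151 per h
Dose 1 (15 mg at t=0 h): 15·exp(−0.03151·5) = 12.814 mg/L
Dose 2 (305 mg at t=1 h): 305·exp(−0.03151·4) = 268.885 mg/L
Dose 3 (280 mg at t=2 h): 280·exp(−0.03151·3) = 254.747 mg/L
Dose 4 (415 mg at t=3 h): 415·exp(−0.03151·2) = 389.656 mg/L
Dose 5 (90 mg at t=4 h): 90·exp(−0.03151·1) = 87.209 mg/L
C(5) = 12.814 + 268.885 + 254.747 + 389.656 + 87.209 = 1013.311 mg/L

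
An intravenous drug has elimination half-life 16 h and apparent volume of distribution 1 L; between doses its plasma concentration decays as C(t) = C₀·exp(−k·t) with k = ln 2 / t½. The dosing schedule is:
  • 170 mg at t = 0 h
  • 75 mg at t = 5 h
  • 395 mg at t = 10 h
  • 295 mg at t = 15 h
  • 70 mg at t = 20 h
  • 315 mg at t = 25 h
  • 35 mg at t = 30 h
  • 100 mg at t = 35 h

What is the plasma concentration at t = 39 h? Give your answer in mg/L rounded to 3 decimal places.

575.609 mg/L

k = ln 2 / 16 = 0.04332 per h
Dose 1 (170 mg at t=0 h): 170·exp(−0.04332·39) = 31.383 mg/L
Dose 2 (75 mg at t=5 h): 75·exp(−0.04332·34) = 17.194 mg/L
Dose 3 (395 mg at t=10 h): 395·exp(−0.04332·29) = 112.455 mg/L
Dose 4 (295 mg at t=15 h): 295·exp(−0.04332·24) = 104.298 mg/L
Dose 5 (70 mg at t=20 h): 70·exp(−0.04332·19) = 30.734 mg/L
Dose 6 (315 mg at t=25 h): 315·exp(−0.04332·14) = 171.755 mg/L
Dose 7 (35 mg at t=30 h): 35·exp(−0.04332·9) = 23.699 mg/L
Dose 8 (100 mg at t=35 h): 100·exp(−0.04332·4) = 84.090 mg/L
C(39) = 31.383 + 17.194 + 112.455 + 104.298 + 30.734 + 171.755 + 23.699 + 84.090 = 575.609 mg/L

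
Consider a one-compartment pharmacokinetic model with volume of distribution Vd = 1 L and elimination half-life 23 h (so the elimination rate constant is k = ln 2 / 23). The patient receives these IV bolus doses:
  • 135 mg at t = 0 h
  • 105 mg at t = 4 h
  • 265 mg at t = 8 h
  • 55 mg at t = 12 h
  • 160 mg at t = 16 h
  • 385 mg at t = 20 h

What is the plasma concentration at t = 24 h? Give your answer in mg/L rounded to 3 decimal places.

k = ln 2 / 23 = 0.03014 per h
Dose 1 (135 mg at t=0 h): 135·exp(−0.03014·24) = 65.496 mg/L
Dose 2 (105 mg at t=4 h): 105·exp(−0.03014·20) = 57.468 mg/L
Dose 3 (265 mg at t=8 h): 265·exp(−0.03014·16) = 163.619 mg/L
Dose 4 (55 mg at t=12 h): 55·exp(−0.03014·12) = 38.309 mg/L
Dose 5 (160 mg at t=16 h): 160·exp(−0.03014·8) = 125.723 mg/L
Dose 6 (385 mg at t=20 h): 385·exp(−0.03014·4) = 341.278 mg/L
C(24) = 65.496 + 57.468 + 163.619 + 38.309 + 125.723 + 341.278 = 791.892 mg/L

791.892 mg/L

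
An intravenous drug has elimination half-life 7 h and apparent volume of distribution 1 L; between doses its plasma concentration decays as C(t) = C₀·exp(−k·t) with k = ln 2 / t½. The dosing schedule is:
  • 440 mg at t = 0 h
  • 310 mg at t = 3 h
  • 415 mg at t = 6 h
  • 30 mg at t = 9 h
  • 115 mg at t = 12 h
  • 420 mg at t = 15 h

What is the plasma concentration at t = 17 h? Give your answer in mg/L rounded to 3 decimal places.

k = ln 2 / 7 = 0.09902 per h
Dose 1 (440 mg at t=0 h): 440·exp(−0.09902·17) = 81.730 mg/L
Dose 2 (310 mg at t=3 h): 310·exp(−0.09902·14) = 77.500 mg/L
Dose 3 (415 mg at t=6 h): 415·exp(−0.09902·11) = 139.637 mg/L
Dose 4 (30 mg at t=9 h): 30·exp(−0.09902·8) = 13.586 mg/L
Dose 5 (115 mg at t=12 h): 115·exp(−0.09902·5) = 70.093 mg/L
Dose 6 (420 mg at t=15 h): 420·exp(−0.09902·2) = 344.541 mg/L
C(17) = 81.730 + 77.500 + 139.637 + 13.586 + 70.093 + 344.541 = 727.087 mg/L

727.087 mg/L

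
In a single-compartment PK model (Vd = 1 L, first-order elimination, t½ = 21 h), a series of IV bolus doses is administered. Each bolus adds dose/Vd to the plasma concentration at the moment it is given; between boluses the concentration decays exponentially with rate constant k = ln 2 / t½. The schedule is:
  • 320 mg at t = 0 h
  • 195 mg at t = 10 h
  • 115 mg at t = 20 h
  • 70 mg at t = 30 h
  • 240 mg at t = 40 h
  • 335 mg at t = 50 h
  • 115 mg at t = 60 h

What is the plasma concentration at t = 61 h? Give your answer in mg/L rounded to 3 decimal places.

598.096 mg/L

k = ln 2 / 21 = 0.03301 per h
Dose 1 (320 mg at t=0 h): 320·exp(−0.03301·61) = 42.730 mg/L
Dose 2 (195 mg at t=10 h): 195·exp(−0.03301·51) = 36.221 mg/L
Dose 3 (115 mg at t=20 h): 115·exp(−0.03301·41) = 29.715 mg/L
Dose 4 (70 mg at t=30 h): 70·exp(−0.03301·31) = 25.161 mg/L
Dose 5 (240 mg at t=40 h): 240·exp(−0.03301·21) = 120.000 mg/L
Dose 6 (335 mg at t=50 h): 335·exp(−0.03301·11) = 233.003 mg/L
Dose 7 (115 mg at t=60 h): 115·exp(−0.03301·1) = 111.266 mg/L
C(61) = 42.730 + 36.221 + 29.715 + 25.161 + 120.000 + 233.003 + 111.266 = 598.096 mg/L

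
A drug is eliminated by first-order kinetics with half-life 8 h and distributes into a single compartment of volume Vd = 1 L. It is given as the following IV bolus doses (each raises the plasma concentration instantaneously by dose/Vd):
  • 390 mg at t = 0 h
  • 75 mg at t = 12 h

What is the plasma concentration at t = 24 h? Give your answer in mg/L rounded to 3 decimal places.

75.267 mg/L

k = ln 2 / 8 = 0.08664 per h
Dose 1 (390 mg at t=0 h): 390·exp(−0.08664·24) = 48.750 mg/L
Dose 2 (75 mg at t=12 h): 75·exp(−0.08664·12) = 26.517 mg/L
C(24) = 48.750 + 26.517 = 75.267 mg/L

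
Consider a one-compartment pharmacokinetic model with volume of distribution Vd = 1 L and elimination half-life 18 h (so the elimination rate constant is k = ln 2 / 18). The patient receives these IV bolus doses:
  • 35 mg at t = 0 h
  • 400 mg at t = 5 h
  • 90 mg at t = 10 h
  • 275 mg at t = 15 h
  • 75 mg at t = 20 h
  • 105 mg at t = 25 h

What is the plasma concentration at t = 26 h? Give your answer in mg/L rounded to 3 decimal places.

k = ln 2 / 18 = 0.03851 per h
Dose 1 (35 mg at t=0 h): 35·exp(−0.03851·26) = 12.860 mg/L
Dose 2 (400 mg at t=5 h): 400·exp(−0.03851·21) = 178.180 mg/L
Dose 3 (90 mg at t=10 h): 90·exp(−0.03851·16) = 48.603 mg/L
Dose 4 (275 mg at t=15 h): 275·exp(−0.03851·11) = 180.040 mg/L
Dose 5 (75 mg at t=20 h): 75·exp(−0.03851·6) = 59.528 mg/L
Dose 6 (105 mg at t=25 h): 105·exp(−0.03851·1) = 101.034 mg/L
C(26) = 12.860 + 178.180 + 48.603 + 180.040 + 59.528 + 101.034 = 580.244 mg/L

580.244 mg/L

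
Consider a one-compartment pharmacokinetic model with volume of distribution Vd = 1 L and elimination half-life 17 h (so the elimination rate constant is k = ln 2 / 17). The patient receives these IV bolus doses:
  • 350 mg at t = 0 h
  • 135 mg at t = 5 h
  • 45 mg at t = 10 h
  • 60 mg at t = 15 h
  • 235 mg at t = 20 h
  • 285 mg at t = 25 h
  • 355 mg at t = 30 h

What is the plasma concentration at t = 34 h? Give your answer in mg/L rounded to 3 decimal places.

k = ln 2 / 17 = 0.04077 per h
Dose 1 (350 mg at t=0 h): 350·exp(−0.04077·34) = 87.500 mg/L
Dose 2 (135 mg at t=5 h): 135·exp(−0.04077·29) = 41.382 mg/L
Dose 3 (45 mg at t=10 h): 45·exp(−0.04077·24) = 16.913 mg/L
Dose 4 (60 mg at t=15 h): 60·exp(−0.04077·19) = 27.651 mg/L
Dose 5 (235 mg at t=20 h): 235·exp(−0.04077·14) = 132.789 mg/L
Dose 6 (285 mg at t=25 h): 285·exp(−0.04077·9) = 197.459 mg/L
Dose 7 (355 mg at t=30 h): 355·exp(−0.04077·4) = 301.577 mg/L
C(34) = 87.500 + 41.382 + 16.913 + 27.651 + 132.789 + 197.459 + 301.577 = 805.270 mg/L

805.270 mg/L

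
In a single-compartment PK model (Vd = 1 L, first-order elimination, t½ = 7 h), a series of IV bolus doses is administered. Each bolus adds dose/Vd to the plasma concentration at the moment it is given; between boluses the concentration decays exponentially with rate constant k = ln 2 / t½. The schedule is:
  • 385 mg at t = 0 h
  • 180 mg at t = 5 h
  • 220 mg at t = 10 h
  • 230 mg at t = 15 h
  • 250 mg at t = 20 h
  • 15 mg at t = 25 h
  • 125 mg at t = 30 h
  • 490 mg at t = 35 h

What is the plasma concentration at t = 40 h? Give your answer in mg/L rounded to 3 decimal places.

k = ln 2 / 7 = 0.09902 per h
Dose 1 (385 mg at t=0 h): 385·exp(−0.09902·40) = 7.333 mg/L
Dose 2 (180 mg at t=5 h): 180·exp(−0.09902·35) = 5.625 mg/L
Dose 3 (220 mg at t=10 h): 220·exp(−0.09902·30) = 11.280 mg/L
Dose 4 (230 mg at t=15 h): 230·exp(−0.09902·25) = 19.347 mg/L
Dose 5 (250 mg at t=20 h): 250·exp(−0.09902·20) = 34.503 mg/L
Dose 6 (15 mg at t=25 h): 15·exp(−0.09902·15) = 3.396 mg/L
Dose 7 (125 mg at t=30 h): 125·exp(−0.09902·10) = 46.437 mg/L
Dose 8 (490 mg at t=35 h): 490·exp(−0.09902·5) = 298.658 mg/L
C(40) = 7.333 + 5.625 + 11.280 + 19.347 + 34.503 + 3.396 + 46.437 + 298.658 = 426.580 mg/L

426.580 mg/L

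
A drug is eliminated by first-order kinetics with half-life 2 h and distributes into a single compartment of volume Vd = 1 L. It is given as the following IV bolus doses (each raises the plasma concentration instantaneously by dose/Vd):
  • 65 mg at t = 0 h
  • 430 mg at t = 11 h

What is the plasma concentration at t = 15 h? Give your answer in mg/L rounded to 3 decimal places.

107.859 mg/L

k = ln 2 / 2 = 0.34657 per h
Dose 1 (65 mg at t=0 h): 65·exp(−0.34657·15) = 0.359 mg/L
Dose 2 (430 mg at t=11 h): 430·exp(−0.34657·4) = 107.500 mg/L
C(15) = 0.359 + 107.500 = 107.859 mg/L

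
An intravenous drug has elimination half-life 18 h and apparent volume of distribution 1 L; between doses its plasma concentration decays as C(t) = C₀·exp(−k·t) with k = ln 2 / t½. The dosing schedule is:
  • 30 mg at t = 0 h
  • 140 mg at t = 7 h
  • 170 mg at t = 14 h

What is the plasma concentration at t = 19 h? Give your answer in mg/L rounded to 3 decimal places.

242.854 mg/L

k = ln 2 / 18 = 0.03851 per h
Dose 1 (30 mg at t=0 h): 30·exp(−0.03851·19) = 14.433 mg/L
Dose 2 (140 mg at t=7 h): 140·exp(−0.03851·12) = 88.194 mg/L
Dose 3 (170 mg at t=14 h): 170·exp(−0.03851·5) = 140.226 mg/L
C(19) = 14.433 + 88.194 + 140.226 = 242.854 mg/L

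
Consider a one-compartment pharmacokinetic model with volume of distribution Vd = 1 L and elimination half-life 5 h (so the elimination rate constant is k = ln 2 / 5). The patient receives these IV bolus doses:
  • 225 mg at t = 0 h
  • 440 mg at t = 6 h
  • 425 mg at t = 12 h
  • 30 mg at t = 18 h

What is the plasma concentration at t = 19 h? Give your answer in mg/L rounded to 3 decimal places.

k = ln 2 / 5 = 0.13863 per h
Dose 1 (225 mg at t=0 h): 225·exp(−0.13863·19) = 16.154 mg/L
Dose 2 (440 mg at t=6 h): 440·exp(−0.13863·13) = 72.573 mg/L
Dose 3 (425 mg at t=12 h): 425·exp(−0.13863·7) = 161.045 mg/L
Dose 4 (30 mg at t=18 h): 30·exp(−0.13863·1) = 26.117 mg/L
C(19) = 16.154 + 72.573 + 161.045 + 26.117 = 275.888 mg/L

275.888 mg/L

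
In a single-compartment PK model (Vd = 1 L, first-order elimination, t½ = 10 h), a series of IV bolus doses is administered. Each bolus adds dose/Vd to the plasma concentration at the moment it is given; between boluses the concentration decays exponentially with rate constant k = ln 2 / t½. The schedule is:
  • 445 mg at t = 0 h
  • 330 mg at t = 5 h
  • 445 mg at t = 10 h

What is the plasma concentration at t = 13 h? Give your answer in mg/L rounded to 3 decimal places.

k = ln 2 / 10 = 0.06931 per h
Dose 1 (445 mg at t=0 h): 445·exp(−0.06931·13) = 180.726 mg/L
Dose 2 (330 mg at t=5 h): 330·exp(−0.06931·8) = 189.535 mg/L
Dose 3 (445 mg at t=10 h): 445·exp(−0.06931·3) = 361.452 mg/L
C(13) = 180.726 + 189.535 + 361.452 = 731.714 mg/L

731.714 mg/L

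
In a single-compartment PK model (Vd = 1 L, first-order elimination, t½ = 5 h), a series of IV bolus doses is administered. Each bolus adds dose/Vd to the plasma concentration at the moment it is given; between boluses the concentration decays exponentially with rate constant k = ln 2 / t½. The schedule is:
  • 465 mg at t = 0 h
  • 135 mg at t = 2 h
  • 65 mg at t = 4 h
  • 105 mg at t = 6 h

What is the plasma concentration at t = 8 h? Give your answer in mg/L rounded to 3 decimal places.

329.063 mg/L

k = ln 2 / 5 = 0.13863 per h
Dose 1 (465 mg at t=0 h): 465·exp(−0.13863·8) = 153.393 mg/L
Dose 2 (135 mg at t=2 h): 135·exp(−0.13863·6) = 58.762 mg/L
Dose 3 (65 mg at t=4 h): 65·exp(−0.13863·4) = 37.333 mg/L
Dose 4 (105 mg at t=6 h): 105·exp(−0.13863·2) = 79.575 mg/L
C(8) = 153.393 + 58.762 + 37.333 + 79.575 = 329.063 mg/L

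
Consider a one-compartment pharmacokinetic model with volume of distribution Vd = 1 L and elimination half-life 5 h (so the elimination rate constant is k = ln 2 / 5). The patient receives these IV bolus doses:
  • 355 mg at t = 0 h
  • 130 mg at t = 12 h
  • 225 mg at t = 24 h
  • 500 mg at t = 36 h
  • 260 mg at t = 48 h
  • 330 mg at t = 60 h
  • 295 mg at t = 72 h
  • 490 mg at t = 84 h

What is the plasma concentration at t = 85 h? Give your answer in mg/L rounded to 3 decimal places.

487.695 mg/L

k = ln 2 / 5 = 0.13863 per h
Dose 1 (355 mg at t=0 h): 355·exp(−0.13863·85) = 0.003 mg/L
Dose 2 (130 mg at t=12 h): 130·exp(−0.13863·73) = 0.005 mg/L
Dose 3 (225 mg at t=24 h): 225·exp(−0.13863·61) = 0.048 mg/L
Dose 4 (500 mg at t=36 h): 500·exp(−0.13863·49) = 0.561 mg/L
Dose 5 (260 mg at t=48 h): 260·exp(−0.13863·37) = 1.539 mg/L
Dose 6 (330 mg at t=60 h): 330·exp(−0.13863·25) = 10.313 mg/L
Dose 7 (295 mg at t=72 h): 295·exp(−0.13863·13) = 48.657 mg/L
Dose 8 (490 mg at t=84 h): 490·exp(−0.13863·1) = 426.570 mg/L
C(85) = 0.003 + 0.005 + 0.048 + 0.561 + 1.539 + 10.313 + 48.657 + 426.570 = 487.695 mg/L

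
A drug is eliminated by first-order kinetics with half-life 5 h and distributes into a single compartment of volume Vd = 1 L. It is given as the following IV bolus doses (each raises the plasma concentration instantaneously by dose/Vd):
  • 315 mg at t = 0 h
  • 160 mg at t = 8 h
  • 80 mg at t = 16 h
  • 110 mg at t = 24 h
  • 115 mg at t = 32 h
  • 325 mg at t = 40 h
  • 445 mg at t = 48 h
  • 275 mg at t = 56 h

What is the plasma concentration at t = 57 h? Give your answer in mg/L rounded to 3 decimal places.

k = ln 2 / 5 = 0.13863 per h
Dose 1 (315 mg at t=0 h): 315·exp(−0.13863·57) = 0.117 mg/L
Dose 2 (160 mg at t=8 h): 160·exp(−0.13863·49) = 0.179 mg/L
Dose 3 (80 mg at t=16 h): 80·exp(−0.13863·41) = 0.272 mg/L
Dose 4 (110 mg at t=24 h): 110·exp(−0.13863·33) = 1.134 mg/L
Dose 5 (115 mg at t=32 h): 115·exp(−0.13863·25) = 3.594 mg/L
Dose 6 (325 mg at t=40 h): 325·exp(−0.13863·17) = 30.788 mg/L
Dose 7 (445 mg at t=48 h): 445·exp(−0.13863·9) = 127.793 mg/L
Dose 8 (275 mg at t=56 h): 275·exp(−0.13863·1) = 239.401 mg/L
C(57) = 0.117 + 0.179 + 0.272 + 1.134 + 3.594 + 30.788 + 127.793 + 239.401 = 403.278 mg/L

403.278 mg/L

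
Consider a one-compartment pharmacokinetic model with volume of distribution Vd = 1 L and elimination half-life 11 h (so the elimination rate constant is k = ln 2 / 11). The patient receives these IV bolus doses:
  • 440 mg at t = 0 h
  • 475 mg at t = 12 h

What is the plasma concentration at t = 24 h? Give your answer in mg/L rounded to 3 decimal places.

k = ln 2 / 11 = 0.06301 per h
Dose 1 (440 mg at t=0 h): 440·exp(−0.06301·24) = 96.975 mg/L
Dose 2 (475 mg at t=12 h): 475·exp(−0.06301·12) = 222.996 mg/L
C(24) = 96.975 + 222.996 = 319.971 mg/L

319.971 mg/L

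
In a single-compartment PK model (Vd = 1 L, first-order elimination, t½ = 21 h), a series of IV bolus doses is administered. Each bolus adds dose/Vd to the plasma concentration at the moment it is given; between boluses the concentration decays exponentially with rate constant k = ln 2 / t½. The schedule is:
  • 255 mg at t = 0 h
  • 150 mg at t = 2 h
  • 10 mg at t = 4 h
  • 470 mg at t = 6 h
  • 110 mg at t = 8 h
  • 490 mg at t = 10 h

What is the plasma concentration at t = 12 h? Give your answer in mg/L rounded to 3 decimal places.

1227.763 mg/L

k = ln 2 / 21 = 0.03301 per h
Dose 1 (255 mg at t=0 h): 255·exp(−0.03301·12) = 171.602 mg/L
Dose 2 (150 mg at t=2 h): 150·exp(−0.03301·10) = 107.831 mg/L
Dose 3 (10 mg at t=4 h): 10·exp(−0.03301·8) = 7.679 mg/L
Dose 4 (470 mg at t=6 h): 470·exp(−0.03301·6) = 385.558 mg/L
Dose 5 (110 mg at t=8 h): 110·exp(−0.03301·4) = 96.395 mg/L
Dose 6 (490 mg at t=10 h): 490·exp(−0.03301·2) = 458.698 mg/L
C(12) = 171.602 + 107.831 + 7.679 + 385.558 + 96.395 + 458.698 = 1227.763 mg/L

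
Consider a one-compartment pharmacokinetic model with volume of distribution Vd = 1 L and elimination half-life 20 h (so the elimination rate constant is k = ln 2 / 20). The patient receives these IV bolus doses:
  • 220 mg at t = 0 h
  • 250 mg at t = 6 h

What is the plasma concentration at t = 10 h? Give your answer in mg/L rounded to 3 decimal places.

k = ln 2 / 20 = 0.03466 per h
Dose 1 (220 mg at t=0 h): 220·exp(−0.03466·10) = 155.563 mg/L
Dose 2 (250 mg at t=6 h): 250·exp(−0.03466·4) = 217.638 mg/L
C(10) = 155.563 + 217.638 = 373.201 mg/L

373.201 mg/L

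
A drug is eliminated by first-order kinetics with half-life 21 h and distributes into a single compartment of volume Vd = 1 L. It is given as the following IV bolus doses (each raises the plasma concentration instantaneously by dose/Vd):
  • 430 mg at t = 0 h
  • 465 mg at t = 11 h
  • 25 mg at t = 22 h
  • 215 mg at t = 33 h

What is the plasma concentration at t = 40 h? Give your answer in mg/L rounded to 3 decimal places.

k = ln 2 / 21 = 0.03301 per h
Dose 1 (430 mg at t=0 h): 430·exp(−0.03301·40) = 114.836 mg/L
Dose 2 (465 mg at t=11 h): 465·exp(−0.03301·29) = 178.544 mg/L
Dose 3 (25 mg at t=22 h): 25·exp(−0.03301·18) = 13.801 mg/L
Dose 4 (215 mg at t=33 h): 215·exp(−0.03301·7) = 170.646 mg/L
C(40) = 114.836 + 178.544 + 13.801 + 170.646 = 477.827 mg/L

477.827 mg/L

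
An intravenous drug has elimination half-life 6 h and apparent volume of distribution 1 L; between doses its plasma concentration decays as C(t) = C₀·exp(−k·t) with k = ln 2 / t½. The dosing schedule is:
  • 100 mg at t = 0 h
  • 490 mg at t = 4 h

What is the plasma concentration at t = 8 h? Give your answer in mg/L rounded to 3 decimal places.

348.366 mg/L

k = ln 2 / 6 = 0.11552 per h
Dose 1 (100 mg at t=0 h): 100·exp(−0.11552·8) = 39.685 mg/L
Dose 2 (490 mg at t=4 h): 490·exp(−0.11552·4) = 308.681 mg/L
C(8) = 39.685 + 308.681 = 348.366 mg/L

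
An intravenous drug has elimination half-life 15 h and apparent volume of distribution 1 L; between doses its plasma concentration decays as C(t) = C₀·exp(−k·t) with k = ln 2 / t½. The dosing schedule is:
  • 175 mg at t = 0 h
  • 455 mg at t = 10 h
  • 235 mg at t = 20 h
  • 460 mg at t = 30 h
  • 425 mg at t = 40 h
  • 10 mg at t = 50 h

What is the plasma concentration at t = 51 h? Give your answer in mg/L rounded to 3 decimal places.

580.596 mg/L

k = ln 2 / 15 = 0.04621 per h
Dose 1 (175 mg at t=0 h): 175·exp(−0.04621·51) = 16.578 mg/L
Dose 2 (455 mg at t=10 h): 455·exp(−0.04621·41) = 68.422 mg/L
Dose 3 (235 mg at t=20 h): 235·exp(−0.04621·31) = 56.097 mg/L
Dose 4 (460 mg at t=30 h): 460·exp(−0.04621·21) = 174.307 mg/L
Dose 5 (425 mg at t=40 h): 425·exp(−0.04621·11) = 255.643 mg/L
Dose 6 (10 mg at t=50 h): 10·exp(−0.04621·1) = 9.548 mg/L
C(51) = 16.578 + 68.422 + 56.097 + 174.307 + 255.643 + 9.548 = 580.596 mg/L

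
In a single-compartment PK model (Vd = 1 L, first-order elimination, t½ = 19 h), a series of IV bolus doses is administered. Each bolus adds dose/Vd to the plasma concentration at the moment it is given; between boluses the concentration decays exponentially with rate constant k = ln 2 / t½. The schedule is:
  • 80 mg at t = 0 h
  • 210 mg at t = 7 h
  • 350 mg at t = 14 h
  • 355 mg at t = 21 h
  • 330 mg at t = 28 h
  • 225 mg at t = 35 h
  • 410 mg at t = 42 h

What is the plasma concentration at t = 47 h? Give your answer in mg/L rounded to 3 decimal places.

k = ln 2 / 19 = 0.03648 per h
Dose 1 (80 mg at t=0 h): 80·exp(−0.03648·47) = 14.402 mg/L
Dose 2 (210 mg at t=7 h): 210·exp(−0.03648·40) = 48.806 mg/L
Dose 3 (350 mg at t=14 h): 350·exp(−0.03648·33) = 105.009 mg/L
Dose 4 (355 mg at t=21 h): 355·exp(−0.03648·26) = 137.497 mg/L
Dose 5 (330 mg at t=28 h): 330·exp(−0.03648·19) = 165.000 mg/L
Dose 6 (225 mg at t=35 h): 225·exp(−0.03648·12) = 145.231 mg/L
Dose 7 (410 mg at t=42 h): 410·exp(−0.03648·5) = 341.637 mg/L
C(47) = 14.402 + 48.806 + 105.009 + 137.497 + 165.000 + 145.231 + 341.637 = 957.582 mg/L

957.582 mg/L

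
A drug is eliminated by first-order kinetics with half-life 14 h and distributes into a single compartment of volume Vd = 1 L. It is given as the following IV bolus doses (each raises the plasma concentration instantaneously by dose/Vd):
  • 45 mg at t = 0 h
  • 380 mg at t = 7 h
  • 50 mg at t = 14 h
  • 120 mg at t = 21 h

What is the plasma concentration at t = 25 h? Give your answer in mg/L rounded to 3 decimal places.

296.359 mg/L

k = ln 2 / 14 = 0.04951 per h
Dose 1 (45 mg at t=0 h): 45·exp(−0.04951·25) = 13.051 mg/L
Dose 2 (380 mg at t=7 h): 380·exp(−0.04951·18) = 155.864 mg/L
Dose 3 (50 mg at t=14 h): 50·exp(−0.04951·11) = 29.003 mg/L
Dose 4 (120 mg at t=21 h): 120·exp(−0.04951·4) = 98.440 mg/L
C(25) = 13.051 + 155.864 + 29.003 + 98.440 = 296.359 mg/L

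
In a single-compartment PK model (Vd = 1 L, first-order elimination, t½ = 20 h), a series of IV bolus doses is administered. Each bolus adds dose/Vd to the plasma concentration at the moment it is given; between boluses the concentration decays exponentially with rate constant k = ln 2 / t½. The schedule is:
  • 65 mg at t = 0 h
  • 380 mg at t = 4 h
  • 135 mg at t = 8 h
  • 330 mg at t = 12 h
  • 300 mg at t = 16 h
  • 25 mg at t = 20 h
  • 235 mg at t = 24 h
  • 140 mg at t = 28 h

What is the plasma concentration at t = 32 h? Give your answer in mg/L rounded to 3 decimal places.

k = ln 2 / 20 = 0.03466 per h
Dose 1 (65 mg at t=0 h): 65·exp(−0.03466·32) = 21.442 mg/L
Dose 2 (380 mg at t=4 h): 380·exp(−0.03466·28) = 143.993 mg/L
Dose 3 (135 mg at t=8 h): 135·exp(−0.03466·24) = 58.762 mg/L
Dose 4 (330 mg at t=12 h): 330·exp(−0.03466·20) = 165.000 mg/L
Dose 5 (300 mg at t=16 h): 300·exp(−0.03466·16) = 172.305 mg/L
Dose 6 (25 mg at t=20 h): 25·exp(−0.03466·12) = 16.494 mg/L
Dose 7 (235 mg at t=24 h): 235·exp(−0.03466·8) = 178.097 mg/L
Dose 8 (140 mg at t=28 h): 140·exp(−0.03466·4) = 121.877 mg/L
C(32) = 21.442 + 143.993 + 58.762 + 165.000 + 172.305 + 16.494 + 178.097 + 121.877 = 877.970 mg/L

877.970 mg/L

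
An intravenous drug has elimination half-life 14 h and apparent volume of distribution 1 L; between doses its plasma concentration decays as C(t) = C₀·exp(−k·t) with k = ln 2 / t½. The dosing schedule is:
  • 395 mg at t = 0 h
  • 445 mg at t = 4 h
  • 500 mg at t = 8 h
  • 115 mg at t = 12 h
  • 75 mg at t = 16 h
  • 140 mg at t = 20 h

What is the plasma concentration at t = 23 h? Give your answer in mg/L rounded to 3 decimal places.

778.536 mg/L

k = ln 2 / 14 = 0.04951 per h
Dose 1 (395 mg at t=0 h): 395·exp(−0.04951·23) = 126.488 mg/L
Dose 2 (445 mg at t=4 h): 445·exp(−0.04951·19) = 173.708 mg/L
Dose 3 (500 mg at t=8 h): 500·exp(−0.04951·15) = 237.924 mg/L
Dose 4 (115 mg at t=12 h): 115·exp(−0.04951·11) = 66.707 mg/L
Dose 5 (75 mg at t=16 h): 75·exp(−0.04951·7) = 53.033 mg/L
Dose 6 (140 mg at t=20 h): 140·exp(−0.04951·3) = 120.676 mg/L
C(23) = 126.488 + 173.708 + 237.924 + 66.707 + 53.033 + 120.676 = 778.536 mg/L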